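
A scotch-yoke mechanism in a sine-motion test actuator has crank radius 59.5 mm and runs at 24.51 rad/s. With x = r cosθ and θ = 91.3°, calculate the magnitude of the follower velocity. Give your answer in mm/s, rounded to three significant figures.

1460

ω = 24.51 rad/s
x = r cosθ ⇒ ẋ = −rω sinθ.
|v| = rω|sinθ| = 0.0595·24.51·|sin 91.3°| = 1.458 m/s = 1458 mm/s.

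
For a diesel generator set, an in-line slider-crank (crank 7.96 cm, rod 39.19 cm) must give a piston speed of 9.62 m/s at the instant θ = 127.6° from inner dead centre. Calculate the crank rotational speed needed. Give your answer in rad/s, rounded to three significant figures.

174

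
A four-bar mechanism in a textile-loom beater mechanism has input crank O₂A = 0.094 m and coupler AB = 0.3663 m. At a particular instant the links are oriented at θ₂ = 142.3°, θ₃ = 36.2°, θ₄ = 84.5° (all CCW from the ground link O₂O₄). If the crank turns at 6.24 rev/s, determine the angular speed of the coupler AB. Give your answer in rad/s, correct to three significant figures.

ω₂ = 39.21 rad/s (from 6.24 rev/s).
Differentiating the loop-closure r₂e^{iθ₂}+r₃e^{iθ₃}=r₁+r₄e^{iθ₄} gives r₂ω₂e^{iθ₂}+r₃ω₃e^{iθ₃}=r₄ω₄e^{iθ₄}.
Eliminating the other unknown: ω₃ = r₂ω₂ sin(θ₄−θ₂) / [r₃ sin(θ₃−θ₄)].
Numerator sine = -0.84619; denominator sine = -0.74664.
Result = 0.094·39.21·(-0.84619) / (0.3663·(-0.74664)) = +11.403 rad/s; magnitude 11.403 rad/s.

11.4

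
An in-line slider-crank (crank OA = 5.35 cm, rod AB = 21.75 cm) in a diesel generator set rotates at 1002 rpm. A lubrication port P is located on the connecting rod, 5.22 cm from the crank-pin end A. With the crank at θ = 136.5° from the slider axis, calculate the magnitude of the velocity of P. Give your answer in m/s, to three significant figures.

4.82

ω = 104.9 rad/s.  Crank-pin speed |V_A| = rω = 5.6137 m/s, perpendicular to OA.
Rod angle: sinφ = −(r/L) sinθ ⇒ φ = -9.748°; ω_rod = −rω cosθ/√(L²−r²sin²θ) = +18.996 rad/s.
V_P = V_A + ω_rod × AP, with AP = 0.0522 m along the rod.
Components: V_Px = −rω sinθ − a·ω_rod·sinφ = -3.6963 m/s;  V_Py = rω cosθ + a·ω_rod·cosφ = -3.0948 m/s.
|V_P| = √(V_Px² + V_Py²) = 4.8208 m/s.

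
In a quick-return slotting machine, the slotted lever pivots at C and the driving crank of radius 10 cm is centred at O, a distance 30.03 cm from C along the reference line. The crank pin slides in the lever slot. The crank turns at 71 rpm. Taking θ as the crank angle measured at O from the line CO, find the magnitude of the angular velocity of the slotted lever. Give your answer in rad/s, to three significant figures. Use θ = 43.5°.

1.64

ω = 7.435 rad/s (from 71 rpm).
Crank pin A relative to C: A = (d + r cosθ, r sinθ); lever angle φ = atan2(r sinθ, d + r cosθ).
Differentiating tanφ: φ̇ = rω(d cosθ + r)/(d² + r² + 2dr cosθ).
d² + r² + 2dr cosθ = |CA|² = 0.143746 m²;  d cosθ + r = +0.31783 m.
|ω_lever| = |0.1·7.435·+0.31783| / 0.143746 = 1.6439 rad/s.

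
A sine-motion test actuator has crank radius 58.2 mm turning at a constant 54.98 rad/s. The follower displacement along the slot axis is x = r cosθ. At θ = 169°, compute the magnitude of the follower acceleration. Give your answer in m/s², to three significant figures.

173

ω = 54.98 rad/s
x = r cosθ ⇒ ẍ = −rω² cosθ (ω constant).
|a| = rω²|cosθ| = 0.0582·(54.98)²·|cos 169°| = 172.69 m/s².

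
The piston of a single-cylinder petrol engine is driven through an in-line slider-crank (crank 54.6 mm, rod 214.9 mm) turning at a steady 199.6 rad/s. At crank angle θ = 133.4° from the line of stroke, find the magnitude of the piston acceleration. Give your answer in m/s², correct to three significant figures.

ω = 199.6 rad/s
x(θ) = r cosθ + √(L² − r² sin²θ); with ω constant, a = ω²·d²x/dθ².
d²x/dθ² = −r cosθ − r²(cos2θ)/√u − r⁴ sin²2θ/(4u^{3/2}),  u = L² − r² sin²θ = 0.0446082 m².
Substituting r = 0.0546 m, L = 0.2149 m, θ = 133.4°: d²x/dθ² = +0.038068 m.
a = ω²·d²x/dθ² = (199.6)²·(+0.038068) = +1516.6 m/s²;  |a| = 1516.6 m/s².

1520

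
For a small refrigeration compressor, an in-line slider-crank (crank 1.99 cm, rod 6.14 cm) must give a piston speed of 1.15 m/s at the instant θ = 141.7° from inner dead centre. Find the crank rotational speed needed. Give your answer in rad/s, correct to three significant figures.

For an in-line slider-crank, |v_piston| = rω|sinθ|·[1 + r cosθ/√(L² − r² sin²θ)].
With r = 0.0199 m, L = 0.0614 m, θ = 141.7°: the bracketed kinematic factor |dx/dθ| = 0.0091313 m.
ω = v/|dx/dθ| = 1.15/0.0091313 = 125.94 rad/s.

126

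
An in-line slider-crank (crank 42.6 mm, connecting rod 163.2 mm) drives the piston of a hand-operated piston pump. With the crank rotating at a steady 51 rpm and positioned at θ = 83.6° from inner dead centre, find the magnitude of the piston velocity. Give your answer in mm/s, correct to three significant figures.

ω = 2π·51/60 = 5.341 rad/s
For an in-line slider-crank, x = r cosθ + √(L² − r² sin²θ), so v = −rω sinθ·[1 + r cosθ/√(L² − r² sin²θ)].
With r = 0.0426 m, L = 0.1632 m, θ = 83.6°: √(L² − r² sin²θ) = 0.15761 m.
v = −0.0426·5.341·0.99377·[1 + 0.0426·0.11147/0.15761] = -0.23291 m/s.
|v| = 0.23291 m/s = 232.91 mm/s.

233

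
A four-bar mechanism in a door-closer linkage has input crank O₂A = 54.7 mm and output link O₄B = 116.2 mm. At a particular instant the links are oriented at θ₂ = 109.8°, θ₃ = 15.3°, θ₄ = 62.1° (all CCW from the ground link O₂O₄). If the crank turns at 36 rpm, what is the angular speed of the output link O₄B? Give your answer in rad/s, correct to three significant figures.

ω₂ = 3.77 rad/s (from 36 rpm).
Differentiating the loop-closure r₂e^{iθ₂}+r₃e^{iθ₃}=r₁+r₄e^{iθ₄} gives r₂ω₂e^{iθ₂}+r₃ω₃e^{iθ₃}=r₄ω₄e^{iθ₄}.
Eliminating the other unknown: ω₄ = r₂ω₂ sin(θ₂−θ₃) / [r₄ sin(θ₄−θ₃)].
Numerator sine = +0.99692; denominator sine = +0.72897.
Result = 0.0547·3.77·(+0.99692) / (0.1162·(+0.72897)) = +2.427 rad/s; magnitude 2.427 rad/s.

2.43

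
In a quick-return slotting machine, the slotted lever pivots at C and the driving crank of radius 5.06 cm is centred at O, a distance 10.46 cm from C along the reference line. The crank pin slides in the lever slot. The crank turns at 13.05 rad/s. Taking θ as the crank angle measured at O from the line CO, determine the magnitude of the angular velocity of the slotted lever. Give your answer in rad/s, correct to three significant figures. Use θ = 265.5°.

2.21

ω = 13.05 rad/s
Crank pin A relative to C: A = (d + r cosθ, r sinθ); lever angle φ = atan2(r sinθ, d + r cosθ).
Differentiating tanφ: φ̇ = rω(d cosθ + r)/(d² + r² + 2dr cosθ).
d² + r² + 2dr cosθ = |CA|² = 0.012671 m²;  d cosθ + r = +0.042393 m.
|ω_lever| = |0.0506·13.05·+0.042393| / 0.012671 = 2.2093 rad/s.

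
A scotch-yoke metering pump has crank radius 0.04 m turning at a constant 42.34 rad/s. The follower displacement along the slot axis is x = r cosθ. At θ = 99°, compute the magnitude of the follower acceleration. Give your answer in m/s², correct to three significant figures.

ω = 42.34 rad/s
x = r cosθ ⇒ ẍ = −rω² cosθ (ω constant).
|a| = rω²|cosθ| = 0.04·(42.34)²·|cos 99°| = 11.217 m/s².

11.2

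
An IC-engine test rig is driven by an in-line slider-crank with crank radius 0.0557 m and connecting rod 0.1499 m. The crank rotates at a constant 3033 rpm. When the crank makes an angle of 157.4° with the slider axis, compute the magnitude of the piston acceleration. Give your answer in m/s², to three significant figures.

ω = 2π·3033/60 = 317.6 rad/s
x(θ) = r cosθ + √(L² − r² sin²θ); with ω constant, a = ω²·d²x/dθ².
d²x/dθ² = −r cosθ − r²(cos2θ)/√u − r⁴ sin²2θ/(4u^{3/2}),  u = L² − r² sin²θ = 0.0220118 m².
Substituting r = 0.0557 m, L = 0.1499 m, θ = 157.4°: d²x/dθ² = +0.036317 m.
a = ω²·d²x/dθ² = (317.6)²·(+0.036317) = +3663.6 m/s²;  |a| = 3663.6 m/s².

3660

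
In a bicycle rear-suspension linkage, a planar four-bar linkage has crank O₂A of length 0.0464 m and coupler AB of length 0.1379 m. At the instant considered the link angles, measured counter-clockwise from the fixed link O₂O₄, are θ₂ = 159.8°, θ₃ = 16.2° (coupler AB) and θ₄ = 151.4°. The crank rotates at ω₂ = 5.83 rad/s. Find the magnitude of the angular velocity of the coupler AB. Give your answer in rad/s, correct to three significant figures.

0.407

ω₂ = 5.83 rad/s
Differentiating the loop-closure r₂e^{iθ₂}+r₃e^{iθ₃}=r₁+r₄e^{iθ₄} gives r₂ω₂e^{iθ₂}+r₃ω₃e^{iθ₃}=r₄ω₄e^{iθ₄}.
Eliminating the other unknown: ω₃ = r₂ω₂ sin(θ₄−θ₂) / [r₃ sin(θ₃−θ₄)].
Numerator sine = -0.14608; denominator sine = -0.70463.
Result = 0.0464·5.83·(-0.14608) / (0.1379·(-0.70463)) = +0.40669 rad/s; magnitude 0.40669 rad/s.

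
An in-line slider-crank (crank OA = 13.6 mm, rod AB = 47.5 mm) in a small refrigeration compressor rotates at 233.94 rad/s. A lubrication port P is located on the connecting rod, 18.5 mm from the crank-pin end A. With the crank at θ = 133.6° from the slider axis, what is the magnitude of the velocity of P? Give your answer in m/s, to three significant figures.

ω = 233.9 rad/s.  Crank-pin speed |V_A| = rω = 3.1816 m/s, perpendicular to OA.
Rod angle: sinφ = −(r/L) sinθ ⇒ φ = -11.967°; ω_rod = −rω cosθ/√(L²−r²sin²θ) = +47.217 rad/s.
V_P = V_A + ω_rod × AP, with AP = 0.0185 m along the rod.
Components: V_Px = −rω sinθ − a·ω_rod·sinφ = -2.1229 m/s;  V_Py = rω cosθ + a·ω_rod·cosφ = -1.3395 m/s.
|V_P| = √(V_Px² + V_Py²) = 2.5102 m/s.

2.51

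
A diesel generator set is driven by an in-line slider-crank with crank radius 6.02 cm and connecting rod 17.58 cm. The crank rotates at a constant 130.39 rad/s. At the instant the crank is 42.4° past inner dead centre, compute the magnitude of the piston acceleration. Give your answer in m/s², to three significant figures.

800

ω = 130.4 rad/s
x(θ) = r cosθ + √(L² − r² sin²θ); with ω constant, a = ω²·d²x/dθ².
d²x/dθ² = −r cosθ − r²(cos2θ)/√u − r⁴ sin²2θ/(4u^{3/2}),  u = L² − r² sin²θ = 0.0292578 m².
Substituting r = 0.0602 m, L = 0.1758 m, θ = 42.4°: d²x/dθ² = -0.047026 m.
a = ω²·d²x/dθ² = (130.4)²·(-0.047026) = -799.51 m/s²;  |a| = 799.51 m/s².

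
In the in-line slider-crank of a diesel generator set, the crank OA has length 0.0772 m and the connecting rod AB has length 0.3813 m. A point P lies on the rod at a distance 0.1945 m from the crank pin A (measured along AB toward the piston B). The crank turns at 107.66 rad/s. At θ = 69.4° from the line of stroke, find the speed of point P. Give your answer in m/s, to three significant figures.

8.19

ω = 107.7 rad/s.  Crank-pin speed |V_A| = rω = 8.3114 m/s, perpendicular to OA.
Rod angle: sinφ = −(r/L) sinθ ⇒ φ = -10.925°; ω_rod = −rω cosθ/√(L²−r²sin²θ) = -7.8108 rad/s.
V_P = V_A + ω_rod × AP, with AP = 0.1945 m along the rod.
Components: V_Px = −rω sinθ − a·ω_rod·sinφ = -8.0678 m/s;  V_Py = rω cosθ + a·ω_rod·cosφ = +1.4326 m/s.
|V_P| = √(V_Px² + V_Py²) = 8.194 m/s.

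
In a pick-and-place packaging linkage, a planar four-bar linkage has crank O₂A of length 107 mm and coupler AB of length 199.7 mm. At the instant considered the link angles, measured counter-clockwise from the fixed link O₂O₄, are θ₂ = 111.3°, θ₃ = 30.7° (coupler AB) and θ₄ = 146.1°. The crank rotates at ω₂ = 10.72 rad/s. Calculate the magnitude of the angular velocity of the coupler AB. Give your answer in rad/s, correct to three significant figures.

ω₂ = 10.72 rad/s
Differentiating the loop-closure r₂e^{iθ₂}+r₃e^{iθ₃}=r₁+r₄e^{iθ₄} gives r₂ω₂e^{iθ₂}+r₃ω₃e^{iθ₃}=r₄ω₄e^{iθ₄}.
Eliminating the other unknown: ω₃ = r₂ω₂ sin(θ₄−θ₂) / [r₃ sin(θ₃−θ₄)].
Numerator sine = +0.57071; denominator sine = -0.90334.
Result = 0.107·10.72·(+0.57071) / (0.1997·(-0.90334)) = -3.6289 rad/s; magnitude 3.6289 rad/s.

3.63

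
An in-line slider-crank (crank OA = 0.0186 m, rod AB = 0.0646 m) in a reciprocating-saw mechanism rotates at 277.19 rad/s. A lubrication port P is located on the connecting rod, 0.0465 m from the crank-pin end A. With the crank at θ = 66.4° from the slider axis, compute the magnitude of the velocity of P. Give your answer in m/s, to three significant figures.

ω = 277.2 rad/s.  Crank-pin speed |V_A| = rω = 5.1557 m/s, perpendicular to OA.
Rod angle: sinφ = −(r/L) sinθ ⇒ φ = -15.298°; ω_rod = −rω cosθ/√(L²−r²sin²θ) = -33.126 rad/s.
V_P = V_A + ω_rod × AP, with AP = 0.0465 m along the rod.
Components: V_Px = −rω sinθ − a·ω_rod·sinφ = -5.1309 m/s;  V_Py = rω cosθ + a·ω_rod·cosφ = +0.57833 m/s.
|V_P| = √(V_Px² + V_Py²) = 5.1634 m/s.

5.16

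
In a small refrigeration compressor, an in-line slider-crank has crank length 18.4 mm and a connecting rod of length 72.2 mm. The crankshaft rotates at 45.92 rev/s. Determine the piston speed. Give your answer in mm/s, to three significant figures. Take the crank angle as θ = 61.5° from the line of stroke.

5250

ω = 2π·45.9 = 288.5 rad/s
For an in-line slider-crank, x = r cosθ + √(L² − r² sin²θ), so v = −rω sinθ·[1 + r cosθ/√(L² − r² sin²θ)].
With r = 0.0184 m, L = 0.0722 m, θ = 61.5°: √(L² − r² sin²θ) = 0.070366 m.
v = −0.0184·288.5·0.87882·[1 + 0.0184·0.47716/0.070366] = -5.2476 m/s.
|v| = 5.2476 m/s = 5247.6 mm/s.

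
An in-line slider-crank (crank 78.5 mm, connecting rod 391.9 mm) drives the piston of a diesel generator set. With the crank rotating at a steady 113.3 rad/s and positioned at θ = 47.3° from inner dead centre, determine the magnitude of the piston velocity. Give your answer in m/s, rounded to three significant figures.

7.43

ω = 113.3 rad/s
For an in-line slider-crank, x = r cosθ + √(L² − r² sin²θ), so v = −rω sinθ·[1 + r cosθ/√(L² − r² sin²θ)].
With r = 0.0785 m, L = 0.3919 m, θ = 47.3°: √(L² − r² sin²θ) = 0.38763 m.
v = −0.0785·113.3·0.73491·[1 + 0.0785·0.67816/0.38763] = -7.434 m/s.
|v| = 7.434 m/s.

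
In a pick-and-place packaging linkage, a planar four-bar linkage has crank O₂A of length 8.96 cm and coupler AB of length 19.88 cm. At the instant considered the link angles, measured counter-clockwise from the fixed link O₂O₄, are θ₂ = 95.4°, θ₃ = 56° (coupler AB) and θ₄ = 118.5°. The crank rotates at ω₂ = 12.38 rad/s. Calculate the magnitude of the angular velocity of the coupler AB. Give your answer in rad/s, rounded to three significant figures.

ω₂ = 12.38 rad/s
Differentiating the loop-closure r₂e^{iθ₂}+r₃e^{iθ₃}=r₁+r₄e^{iθ₄} gives r₂ω₂e^{iθ₂}+r₃ω₃e^{iθ₃}=r₄ω₄e^{iθ₄}.
Eliminating the other unknown: ω₃ = r₂ω₂ sin(θ₄−θ₂) / [r₃ sin(θ₃−θ₄)].
Numerator sine = +0.39234; denominator sine = -0.88701.
Result = 0.0896·12.38·(+0.39234) / (0.1988·(-0.88701)) = -2.468 rad/s; magnitude 2.468 rad/s.

2.47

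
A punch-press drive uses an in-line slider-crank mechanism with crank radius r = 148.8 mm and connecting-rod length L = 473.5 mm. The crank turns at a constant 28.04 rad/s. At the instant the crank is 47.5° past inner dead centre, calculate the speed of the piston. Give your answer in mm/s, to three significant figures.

3750

ω = 28.04 rad/s
For an in-line slider-crank, x = r cosθ + √(L² − r² sin²θ), so v = −rω sinθ·[1 + r cosθ/√(L² − r² sin²θ)].
With r = 0.1488 m, L = 0.4735 m, θ = 47.5°: √(L² − r² sin²θ) = 0.46062 m.
v = −0.1488·28.04·0.73728·[1 + 0.1488·0.67559/0.46062] = -3.7475 m/s.
|v| = 3.7475 m/s = 3747.5 mm/s.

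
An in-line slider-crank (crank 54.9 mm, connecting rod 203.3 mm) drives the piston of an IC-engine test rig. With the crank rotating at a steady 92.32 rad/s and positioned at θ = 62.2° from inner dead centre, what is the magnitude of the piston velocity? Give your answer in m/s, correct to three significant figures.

5.06

ω = 92.32 rad/s
For an in-line slider-crank, x = r cosθ + √(L² − r² sin²θ), so v = −rω sinθ·[1 + r cosθ/√(L² − r² sin²θ)].
With r = 0.0549 m, L = 0.2033 m, θ = 62.2°: √(L² − r² sin²θ) = 0.19741 m.
v = −0.0549·92.32·0.88458·[1 + 0.0549·0.46639/0.19741] = -5.0649 m/s.
|v| = 5.0649 m/s.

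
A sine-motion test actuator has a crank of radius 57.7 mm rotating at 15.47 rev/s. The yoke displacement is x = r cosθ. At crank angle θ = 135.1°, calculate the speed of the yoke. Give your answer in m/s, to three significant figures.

3.96

ω = 97.2 rad/s (from 15.47 rev/s).
x = r cosθ ⇒ ẋ = −rω sinθ.
|v| = rω|sinθ| = 0.0577·97.2·|sin 135.1°| = 3.9589 m/s.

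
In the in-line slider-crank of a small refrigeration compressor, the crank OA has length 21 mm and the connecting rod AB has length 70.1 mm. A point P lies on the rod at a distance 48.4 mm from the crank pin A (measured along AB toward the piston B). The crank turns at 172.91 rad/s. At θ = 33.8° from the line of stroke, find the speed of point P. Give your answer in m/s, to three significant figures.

ω = 172.9 rad/s.  Crank-pin speed |V_A| = rω = 3.6311 m/s, perpendicular to OA.
Rod angle: sinφ = −(r/L) sinθ ⇒ φ = -9.593°; ω_rod = −rω cosθ/√(L²−r²sin²θ) = -43.655 rad/s.
V_P = V_A + ω_rod × AP, with AP = 0.0484 m along the rod.
Components: V_Px = −rω sinθ − a·ω_rod·sinφ = -2.3721 m/s;  V_Py = rω cosθ + a·ω_rod·cosφ = +0.93406 m/s.
|V_P| = √(V_Px² + V_Py²) = 2.5494 m/s.

2.55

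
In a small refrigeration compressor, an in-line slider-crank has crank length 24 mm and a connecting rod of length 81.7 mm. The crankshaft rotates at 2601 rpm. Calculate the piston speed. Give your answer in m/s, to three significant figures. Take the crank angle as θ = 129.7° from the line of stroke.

ω = 2π·2601/60 = 272.4 rad/s
For an in-line slider-crank, x = r cosθ + √(L² − r² sin²θ), so v = −rω sinθ·[1 + r cosθ/√(L² − r² sin²θ)].
With r = 0.024 m, L = 0.0817 m, θ = 129.7°: √(L² − r² sin²θ) = 0.079586 m.
v = −0.024·272.4·0.76940·[1 + 0.024·-0.63877/0.079586] = -4.0607 m/s.
|v| = 4.0607 m/s.

4.06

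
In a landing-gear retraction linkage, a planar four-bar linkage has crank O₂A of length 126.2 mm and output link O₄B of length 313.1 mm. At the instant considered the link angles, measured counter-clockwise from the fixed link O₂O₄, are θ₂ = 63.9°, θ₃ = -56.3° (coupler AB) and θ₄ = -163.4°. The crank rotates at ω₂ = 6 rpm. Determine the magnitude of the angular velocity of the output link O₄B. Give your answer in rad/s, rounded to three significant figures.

0.229

ω₂ = 0.6283 rad/s (from 6 rpm).
Differentiating the loop-closure r₂e^{iθ₂}+r₃e^{iθ₃}=r₁+r₄e^{iθ₄} gives r₂ω₂e^{iθ₂}+r₃ω₃e^{iθ₃}=r₄ω₄e^{iθ₄}.
Eliminating the other unknown: ω₄ = r₂ω₂ sin(θ₂−θ₃) / [r₄ sin(θ₄−θ₃)].
Numerator sine = +0.86427; denominator sine = -0.95579.
Result = 0.1262·0.6283·(+0.86427) / (0.3131·(-0.95579)) = -0.229 rad/s; magnitude 0.229 rad/s.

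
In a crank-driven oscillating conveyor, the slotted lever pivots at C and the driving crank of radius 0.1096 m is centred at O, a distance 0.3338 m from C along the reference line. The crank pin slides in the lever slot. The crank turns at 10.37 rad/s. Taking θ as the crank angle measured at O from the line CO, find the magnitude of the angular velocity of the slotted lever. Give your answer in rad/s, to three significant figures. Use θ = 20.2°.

ω = 10.37 rad/s
Crank pin A relative to C: A = (d + r cosθ, r sinθ); lever angle φ = atan2(r sinθ, d + r cosθ).
Differentiating tanφ: φ̇ = rω(d cosθ + r)/(d² + r² + 2dr cosθ).
d² + r² + 2dr cosθ = |CA|² = 0.192103 m²;  d cosθ + r = +0.42287 m.
|ω_lever| = |0.1096·10.37·+0.42287| / 0.192103 = 2.5018 rad/s.

2.50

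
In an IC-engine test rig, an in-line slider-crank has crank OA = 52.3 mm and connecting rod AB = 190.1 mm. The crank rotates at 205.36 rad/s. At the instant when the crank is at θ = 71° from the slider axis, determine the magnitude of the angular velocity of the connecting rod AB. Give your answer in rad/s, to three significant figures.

19.0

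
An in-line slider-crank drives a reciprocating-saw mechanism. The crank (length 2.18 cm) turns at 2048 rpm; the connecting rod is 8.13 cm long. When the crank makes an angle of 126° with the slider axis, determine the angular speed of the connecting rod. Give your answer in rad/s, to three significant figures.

ω = 214.5 rad/s (converted from 2048 rpm).
The rod makes angle φ with the slider axis where L sinφ = r sinθ; differentiating, L cosφ·φ̇ = r ω cosθ.
L cosφ = √(L² − r² sin²θ) = 0.079364 m.
|ω_rod| = r ω |cosθ| / √(L² − r² sin²θ) = 0.0218·214.5·0.58779/0.079364 = 34.627 rad/s.

34.6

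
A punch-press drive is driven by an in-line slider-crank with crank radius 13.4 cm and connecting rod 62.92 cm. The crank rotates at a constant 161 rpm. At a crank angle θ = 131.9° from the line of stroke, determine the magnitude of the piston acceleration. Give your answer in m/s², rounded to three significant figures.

26.2

ω = 2π·161/60 = 16.86 rad/s
x(θ) = r cosθ + √(L² − r² sin²θ); with ω constant, a = ω²·d²x/dθ².
d²x/dθ² = −r cosθ − r²(cos2θ)/√u − r⁴ sin²2θ/(4u^{3/2}),  u = L² − r² sin²θ = 0.385945 m².
Substituting r = 0.134 m, L = 0.6292 m, θ = 131.9°: d²x/dθ² = +0.092279 m.
a = ω²·d²x/dθ² = (16.86)²·(+0.092279) = +26.231 m/s²;  |a| = 26.231 m/s².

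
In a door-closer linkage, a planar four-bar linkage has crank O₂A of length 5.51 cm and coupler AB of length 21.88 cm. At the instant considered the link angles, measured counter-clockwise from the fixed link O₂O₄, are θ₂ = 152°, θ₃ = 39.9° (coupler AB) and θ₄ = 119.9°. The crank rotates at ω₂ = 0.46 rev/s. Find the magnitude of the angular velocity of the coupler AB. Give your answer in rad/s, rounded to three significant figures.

ω₂ = 2.89 rad/s (from 0.46 rev/s).
Differentiating the loop-closure r₂e^{iθ₂}+r₃e^{iθ₃}=r₁+r₄e^{iθ₄} gives r₂ω₂e^{iθ₂}+r₃ω₃e^{iθ₃}=r₄ω₄e^{iθ₄}.
Eliminating the other unknown: ω₃ = r₂ω₂ sin(θ₄−θ₂) / [r₃ sin(θ₃−θ₄)].
Numerator sine = -0.53140; denominator sine = -0.98481.
Result = 0.0551·2.89·(-0.53140) / (0.2188·(-0.98481)) = +0.39275 rad/s; magnitude 0.39275 rad/s.

0.393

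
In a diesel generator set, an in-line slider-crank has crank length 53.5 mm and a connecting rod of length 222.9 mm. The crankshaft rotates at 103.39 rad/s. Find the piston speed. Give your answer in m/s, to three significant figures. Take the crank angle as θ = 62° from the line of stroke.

ω = 103.4 rad/s
For an in-line slider-crank, x = r cosθ + √(L² − r² sin²θ), so v = −rω sinθ·[1 + r cosθ/√(L² − r² sin²θ)].
With r = 0.0535 m, L = 0.2229 m, θ = 62°: √(L² − r² sin²θ) = 0.21784 m.
v = −0.0535·103.4·0.88295·[1 + 0.0535·0.46947/0.21784] = -5.447 m/s.
|v| = 5.447 m/s.

5.45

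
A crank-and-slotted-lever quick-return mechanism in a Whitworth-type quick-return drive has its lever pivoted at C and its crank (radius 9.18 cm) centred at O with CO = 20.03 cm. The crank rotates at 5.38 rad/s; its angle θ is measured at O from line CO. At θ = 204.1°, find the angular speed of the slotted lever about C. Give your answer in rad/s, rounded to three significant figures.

3.00

ω = 5.38 rad/s
Crank pin A relative to C: A = (d + r cosθ, r sinθ); lever angle φ = atan2(r sinθ, d + r cosθ).
Differentiating tanφ: φ̇ = rω(d cosθ + r)/(d² + r² + 2dr cosθ).
d² + r² + 2dr cosθ = |CA|² = 0.0149778 m²;  d cosθ + r = -0.091041 m.
|ω_lever| = |0.0918·5.38·-0.091041| / 0.0149778 = 3.002 rad/s.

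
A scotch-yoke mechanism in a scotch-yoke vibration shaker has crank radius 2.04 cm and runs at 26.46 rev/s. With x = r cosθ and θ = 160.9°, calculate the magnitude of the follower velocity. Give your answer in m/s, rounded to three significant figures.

1.11

ω = 166.3 rad/s (from 26.46 rev/s).
x = r cosθ ⇒ ẋ = −rω sinθ.
|v| = rω|sinθ| = 0.0204·166.3·|sin 160.9°| = 1.1098 m/s.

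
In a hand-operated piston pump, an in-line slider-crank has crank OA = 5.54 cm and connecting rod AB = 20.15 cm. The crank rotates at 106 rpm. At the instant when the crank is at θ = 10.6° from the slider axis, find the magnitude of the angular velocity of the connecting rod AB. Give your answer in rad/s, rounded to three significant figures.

ω = 11.1 rad/s (converted from 106 rpm).
The rod makes angle φ with the slider axis where L sinφ = r sinθ; differentiating, L cosφ·φ̇ = r ω cosθ.
L cosφ = √(L² − r² sin²θ) = 0.20124 m.
|ω_rod| = r ω |cosθ| / √(L² − r² sin²θ) = 0.0554·11.1·0.98294/0.20124 = 3.0037 rad/s.

3.00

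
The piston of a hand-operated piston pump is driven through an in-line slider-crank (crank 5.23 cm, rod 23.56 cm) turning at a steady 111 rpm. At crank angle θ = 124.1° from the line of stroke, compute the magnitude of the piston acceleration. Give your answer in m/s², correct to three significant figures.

ω = 2π·111/60 = 11.62 rad/s
x(θ) = r cosθ + √(L² − r² sin²θ); with ω constant, a = ω²·d²x/dθ².
d²x/dθ² = −r cosθ − r²(cos2θ)/√u − r⁴ sin²2θ/(4u^{3/2}),  u = L² − r² sin²θ = 0.0536318 m².
Substituting r = 0.0523 m, L = 0.2356 m, θ = 124.1°: d²x/dθ² = +0.033578 m.
a = ω²·d²x/dθ² = (11.62)²·(+0.033578) = +4.5369 m/s²;  |a| = 4.5369 m/s².

4.54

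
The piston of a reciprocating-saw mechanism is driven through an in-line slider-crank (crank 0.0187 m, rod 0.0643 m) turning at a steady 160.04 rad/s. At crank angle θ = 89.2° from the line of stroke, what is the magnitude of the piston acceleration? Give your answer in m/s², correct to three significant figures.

139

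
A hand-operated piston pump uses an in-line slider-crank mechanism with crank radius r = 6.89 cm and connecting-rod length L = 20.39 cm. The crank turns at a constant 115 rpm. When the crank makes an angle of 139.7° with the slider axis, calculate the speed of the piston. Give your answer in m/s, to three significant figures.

0.395

ω = 2π·115/60 = 12.04 rad/s
For an in-line slider-crank, x = r cosθ + √(L² − r² sin²θ), so v = −rω sinθ·[1 + r cosθ/√(L² − r² sin²θ)].
With r = 0.0689 m, L = 0.2039 m, θ = 139.7°: √(L² − r² sin²θ) = 0.19897 m.
v = −0.0689·12.04·0.64679·[1 + 0.0689·-0.76267/0.19897] = -0.39494 m/s.
|v| = 0.39494 m/s.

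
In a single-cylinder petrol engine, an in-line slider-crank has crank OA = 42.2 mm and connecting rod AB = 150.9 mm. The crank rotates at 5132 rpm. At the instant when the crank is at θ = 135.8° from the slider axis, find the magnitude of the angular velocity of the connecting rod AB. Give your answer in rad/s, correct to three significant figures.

110

ω = 537.4 rad/s (converted from 5132 rpm).
The rod makes angle φ with the slider axis where L sinφ = r sinθ; differentiating, L cosφ·φ̇ = r ω cosθ.
L cosφ = √(L² − r² sin²θ) = 0.148 m.
|ω_rod| = r ω |cosθ| / √(L² − r² sin²θ) = 0.0422·537.4·0.71691/0.148 = 109.85 rad/s.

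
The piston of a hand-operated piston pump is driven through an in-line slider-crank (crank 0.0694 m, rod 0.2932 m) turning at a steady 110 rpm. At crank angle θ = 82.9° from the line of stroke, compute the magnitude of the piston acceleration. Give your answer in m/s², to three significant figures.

1.03

ω = 2π·110/60 = 11.52 rad/s
x(θ) = r cosθ + √(L² − r² sin²θ); with ω constant, a = ω²·d²x/dθ².
d²x/dθ² = −r cosθ − r²(cos2θ)/√u − r⁴ sin²2θ/(4u^{3/2}),  u = L² − r² sin²θ = 0.0812235 m².
Substituting r = 0.0694 m, L = 0.2932 m, θ = 82.9°: d²x/dθ² = +0.0077903 m.
a = ω²·d²x/dθ² = (11.52)²·(+0.0077903) = +1.0337 m/s²;  |a| = 1.0337 m/s².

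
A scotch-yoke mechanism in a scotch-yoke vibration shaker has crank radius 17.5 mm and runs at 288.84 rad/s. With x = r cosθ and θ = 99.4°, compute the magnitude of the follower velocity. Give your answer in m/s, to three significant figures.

4.99

ω = 288.8 rad/s
x = r cosθ ⇒ ẋ = −rω sinθ.
|v| = rω|sinθ| = 0.0175·288.8·|sin 99.4°| = 4.9868 m/s.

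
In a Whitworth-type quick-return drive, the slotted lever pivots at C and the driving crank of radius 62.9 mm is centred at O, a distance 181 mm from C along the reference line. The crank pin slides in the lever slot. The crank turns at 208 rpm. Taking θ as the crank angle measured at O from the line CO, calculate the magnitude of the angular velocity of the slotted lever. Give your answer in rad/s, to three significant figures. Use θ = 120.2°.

ω = 21.78 rad/s (from 208 rpm).
Crank pin A relative to C: A = (d + r cosθ, r sinθ); lever angle φ = atan2(r sinθ, d + r cosθ).
Differentiating tanφ: φ̇ = rω(d cosθ + r)/(d² + r² + 2dr cosθ).
d² + r² + 2dr cosθ = |CA|² = 0.0252637 m²;  d cosθ + r = -0.028147 m.
|ω_lever| = |0.0629·21.78·-0.028147| / 0.0252637 = 1.5264 rad/s.

1.53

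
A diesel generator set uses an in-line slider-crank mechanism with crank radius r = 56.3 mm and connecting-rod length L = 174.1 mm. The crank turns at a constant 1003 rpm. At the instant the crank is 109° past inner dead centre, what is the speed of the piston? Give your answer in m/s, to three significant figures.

4.97

ω = 2π·1003/60 = 105 rad/s
For an in-line slider-crank, x = r cosθ + √(L² − r² sin²θ), so v = −rω sinθ·[1 + r cosθ/√(L² − r² sin²θ)].
With r = 0.0563 m, L = 0.1741 m, θ = 109°: √(L² − r² sin²θ) = 0.16576 m.
v = −0.0563·105·0.94552·[1 + 0.0563·-0.32557/0.16576] = -4.973 m/s.
|v| = 4.973 m/s.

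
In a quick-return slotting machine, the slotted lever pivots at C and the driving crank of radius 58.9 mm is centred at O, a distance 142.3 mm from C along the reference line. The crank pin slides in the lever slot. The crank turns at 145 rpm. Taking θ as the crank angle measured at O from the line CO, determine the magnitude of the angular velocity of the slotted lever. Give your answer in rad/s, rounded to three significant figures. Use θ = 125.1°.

ω = 15.18 rad/s (from 145 rpm).
Crank pin A relative to C: A = (d + r cosθ, r sinθ); lever angle φ = atan2(r sinθ, d + r cosθ).
Differentiating tanφ: φ̇ = rω(d cosθ + r)/(d² + r² + 2dr cosθ).
d² + r² + 2dr cosθ = |CA|² = 0.0140797 m²;  d cosθ + r = -0.022923 m.
|ω_lever| = |0.0589·15.18·-0.022923| / 0.0140797 = 1.4561 rad/s.

1.46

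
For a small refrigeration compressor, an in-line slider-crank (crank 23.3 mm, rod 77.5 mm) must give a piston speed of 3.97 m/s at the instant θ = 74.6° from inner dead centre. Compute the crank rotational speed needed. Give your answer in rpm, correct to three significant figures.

1560

For an in-line slider-crank, |v_piston| = rω|sinθ|·[1 + r cosθ/√(L² − r² sin²θ)].
With r = 0.0233 m, L = 0.0775 m, θ = 74.6°: the bracketed kinematic factor |dx/dθ| = 0.024337 m.
ω = v/|dx/dθ| = 3.97/0.024337 = 163.12 rad/s.
N = 60ω/(2π) = 1557.7 rpm.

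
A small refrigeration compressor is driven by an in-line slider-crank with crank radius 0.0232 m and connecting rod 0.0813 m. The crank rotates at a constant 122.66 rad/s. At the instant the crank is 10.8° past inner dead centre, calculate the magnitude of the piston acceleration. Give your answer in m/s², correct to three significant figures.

ω = 122.7 rad/s
x(θ) = r cosθ + √(L² − r² sin²θ); with ω constant, a = ω²·d²x/dθ².
d²x/dθ² = −r cosθ − r²(cos2θ)/√u − r⁴ sin²2θ/(4u^{3/2}),  u = L² − r² sin²θ = 0.00659079 m².
Substituting r = 0.0232 m, L = 0.0813 m, θ = 10.8°: d²x/dθ² = -0.028972 m.
a = ω²·d²x/dθ² = (122.7)²·(-0.028972) = -435.89 m/s²;  |a| = 435.89 m/s².

436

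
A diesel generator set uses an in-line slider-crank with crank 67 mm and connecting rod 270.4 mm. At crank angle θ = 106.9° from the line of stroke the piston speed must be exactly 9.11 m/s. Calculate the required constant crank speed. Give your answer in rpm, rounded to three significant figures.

1470

For an in-line slider-crank, |v_piston| = rω|sinθ|·[1 + r cosθ/√(L² − r² sin²θ)].
With r = 0.067 m, L = 0.2704 m, θ = 106.9°: the bracketed kinematic factor |dx/dθ| = 0.059353 m.
ω = v/|dx/dθ| = 9.11/0.059353 = 153.49 rad/s.
N = 60ω/(2π) = 1465.7 rpm.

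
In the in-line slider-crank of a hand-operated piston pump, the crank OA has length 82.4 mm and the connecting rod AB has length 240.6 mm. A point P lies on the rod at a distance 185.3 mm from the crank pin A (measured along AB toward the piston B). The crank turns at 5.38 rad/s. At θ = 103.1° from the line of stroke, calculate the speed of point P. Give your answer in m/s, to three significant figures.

0.405

ω = 5.38 rad/s.  Crank-pin speed |V_A| = rω = 0.44331 m/s, perpendicular to OA.
Rod angle: sinφ = −(r/L) sinθ ⇒ φ = -19.485°; ω_rod = −rω cosθ/√(L²−r²sin²θ) = +0.44298 rad/s.
V_P = V_A + ω_rod × AP, with AP = 0.1853 m along the rod.
Components: V_Px = −rω sinθ − a·ω_rod·sinφ = -0.40439 m/s;  V_Py = rω cosθ + a·ω_rod·cosφ = -0.023094 m/s.
|V_P| = √(V_Px² + V_Py²) = 0.40505 m/s.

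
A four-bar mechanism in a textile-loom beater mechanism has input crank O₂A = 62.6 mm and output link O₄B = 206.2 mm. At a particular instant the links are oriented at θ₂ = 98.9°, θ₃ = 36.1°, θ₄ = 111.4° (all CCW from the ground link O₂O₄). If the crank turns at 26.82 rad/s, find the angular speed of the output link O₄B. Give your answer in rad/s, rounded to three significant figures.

7.49

ω₂ = 26.82 rad/s
Differentiating the loop-closure r₂e^{iθ₂}+r₃e^{iθ₃}=r₁+r₄e^{iθ₄} gives r₂ω₂e^{iθ₂}+r₃ω₃e^{iθ₃}=r₄ω₄e^{iθ₄}.
Eliminating the other unknown: ω₄ = r₂ω₂ sin(θ₂−θ₃) / [r₄ sin(θ₄−θ₃)].
Numerator sine = +0.88942; denominator sine = +0.96727.
Result = 0.0626·26.82·(+0.88942) / (0.2062·(+0.96727)) = +7.4869 rad/s; magnitude 7.4869 rad/s.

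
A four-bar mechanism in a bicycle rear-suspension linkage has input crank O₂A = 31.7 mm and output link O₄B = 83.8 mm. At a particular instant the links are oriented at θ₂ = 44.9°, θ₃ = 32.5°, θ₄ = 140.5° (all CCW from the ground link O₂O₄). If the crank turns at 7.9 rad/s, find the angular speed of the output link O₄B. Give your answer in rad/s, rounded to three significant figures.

0.675

ω₂ = 7.9 rad/s
Differentiating the loop-closure r₂e^{iθ₂}+r₃e^{iθ₃}=r₁+r₄e^{iθ₄} gives r₂ω₂e^{iθ₂}+r₃ω₃e^{iθ₃}=r₄ω₄e^{iθ₄}.
Eliminating the other unknown: ω₄ = r₂ω₂ sin(θ₂−θ₃) / [r₄ sin(θ₄−θ₃)].
Numerator sine = +0.21474; denominator sine = +0.95106.
Result = 0.0317·7.9·(+0.21474) / (0.0838·(+0.95106)) = +0.67474 rad/s; magnitude 0.67474 rad/s.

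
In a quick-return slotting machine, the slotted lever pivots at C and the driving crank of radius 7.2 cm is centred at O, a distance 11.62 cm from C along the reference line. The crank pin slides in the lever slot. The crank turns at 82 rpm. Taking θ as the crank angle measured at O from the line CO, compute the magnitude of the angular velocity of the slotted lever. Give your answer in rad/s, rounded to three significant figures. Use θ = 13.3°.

ω = 8.587 rad/s (from 82 rpm).
Crank pin A relative to C: A = (d + r cosθ, r sinθ); lever angle φ = atan2(r sinθ, d + r cosθ).
Differentiating tanφ: φ̇ = rω(d cosθ + r)/(d² + r² + 2dr cosθ).
d² + r² + 2dr cosθ = |CA|² = 0.0349704 m²;  d cosθ + r = +0.18508 m.
|ω_lever| = |0.072·8.587·+0.18508| / 0.0349704 = 3.2722 rad/s.

3.27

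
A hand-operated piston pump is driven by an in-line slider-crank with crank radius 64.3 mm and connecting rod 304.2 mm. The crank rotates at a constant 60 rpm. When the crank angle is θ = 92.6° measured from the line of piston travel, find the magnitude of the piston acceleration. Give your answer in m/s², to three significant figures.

ω = 2π·60/60 = 6.283 rad/s
x(θ) = r cosθ + √(L² − r² sin²θ); with ω constant, a = ω²·d²x/dθ².
d²x/dθ² = −r cosθ − r²(cos2θ)/√u − r⁴ sin²2θ/(4u^{3/2}),  u = L² − r² sin²θ = 0.0884117 m².
Substituting r = 0.0643 m, L = 0.3042 m, θ = 92.6°: d²x/dθ² = +0.016763 m.
a = ω²·d²x/dθ² = (6.283)²·(+0.016763) = +0.66178 m/s²;  |a| = 0.66178 m/s².

0.662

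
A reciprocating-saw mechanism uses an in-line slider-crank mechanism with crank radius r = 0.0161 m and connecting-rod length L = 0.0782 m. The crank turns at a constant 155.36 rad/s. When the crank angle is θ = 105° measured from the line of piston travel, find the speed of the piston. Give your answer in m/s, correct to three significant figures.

ω = 155.4 rad/s
For an in-line slider-crank, x = r cosθ + √(L² − r² sin²θ), so v = −rω sinθ·[1 + r cosθ/√(L² − r² sin²θ)].
With r = 0.0161 m, L = 0.0782 m, θ = 105°: √(L² − r² sin²θ) = 0.076638 m.
v = −0.0161·155.4·0.96593·[1 + 0.0161·-0.25882/0.076638] = -2.2847 m/s.
|v| = 2.2847 m/s.

2.28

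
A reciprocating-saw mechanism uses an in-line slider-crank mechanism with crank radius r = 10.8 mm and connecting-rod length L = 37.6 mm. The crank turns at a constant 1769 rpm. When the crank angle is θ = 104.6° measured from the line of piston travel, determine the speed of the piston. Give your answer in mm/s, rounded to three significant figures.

1790

ω = 2π·1769/60 = 185.2 rad/s
For an in-line slider-crank, x = r cosθ + √(L² − r² sin²θ), so v = −rω sinθ·[1 + r cosθ/√(L² − r² sin²θ)].
With r = 0.0108 m, L = 0.0376 m, θ = 104.6°: √(L² − r² sin²θ) = 0.036118 m.
v = −0.0108·185.2·0.96771·[1 + 0.0108·-0.25207/0.036118] = -1.7902 m/s.
|v| = 1.7902 m/s = 1790.2 mm/s.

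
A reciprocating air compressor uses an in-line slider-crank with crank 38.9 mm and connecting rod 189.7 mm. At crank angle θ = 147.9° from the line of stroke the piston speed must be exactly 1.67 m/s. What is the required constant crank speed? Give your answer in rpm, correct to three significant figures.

935

For an in-line slider-crank, |v_piston| = rω|sinθ|·[1 + r cosθ/√(L² − r² sin²θ)].
With r = 0.0389 m, L = 0.1897 m, θ = 147.9°: the bracketed kinematic factor |dx/dθ| = 0.017059 m.
ω = v/|dx/dθ| = 1.67/0.017059 = 97.895 rad/s.
N = 60ω/(2π) = 934.83 rpm.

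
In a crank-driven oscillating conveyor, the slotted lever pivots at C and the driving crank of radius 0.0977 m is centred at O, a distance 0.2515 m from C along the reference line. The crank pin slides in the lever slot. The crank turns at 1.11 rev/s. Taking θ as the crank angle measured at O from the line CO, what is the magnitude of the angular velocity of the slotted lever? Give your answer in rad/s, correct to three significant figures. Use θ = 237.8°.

ω = 6.974 rad/s (from 1.11 rev/s).
Crank pin A relative to C: A = (d + r cosθ, r sinθ); lever angle φ = atan2(r sinθ, d + r cosθ).
Differentiating tanφ: φ̇ = rω(d cosθ + r)/(d² + r² + 2dr cosθ).
d² + r² + 2dr cosθ = |CA|² = 0.0466103 m²;  d cosθ + r = -0.036318 m.
|ω_lever| = |0.0977·6.974·-0.036318| / 0.0466103 = 0.53094 rad/s.

0.531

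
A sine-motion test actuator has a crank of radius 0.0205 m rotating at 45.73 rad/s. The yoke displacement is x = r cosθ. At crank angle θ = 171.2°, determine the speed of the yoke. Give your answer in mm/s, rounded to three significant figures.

143

ω = 45.73 rad/s
x = r cosθ ⇒ ẋ = −rω sinθ.
|v| = rω|sinθ| = 0.0205·45.73·|sin 171.2°| = 0.14342 m/s = 143.42 mm/s.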